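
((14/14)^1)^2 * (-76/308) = -19/77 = -0.25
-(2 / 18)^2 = -1 / 81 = -0.01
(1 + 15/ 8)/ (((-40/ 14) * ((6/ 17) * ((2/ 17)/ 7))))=-325703/ 1920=-169.64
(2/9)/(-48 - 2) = -1/225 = -0.00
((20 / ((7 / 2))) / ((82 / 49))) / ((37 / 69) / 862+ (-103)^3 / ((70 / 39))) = -72860550 / 12990519135863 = -0.00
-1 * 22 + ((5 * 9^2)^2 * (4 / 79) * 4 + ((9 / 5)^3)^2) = 41021077589 / 1234375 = 33232.27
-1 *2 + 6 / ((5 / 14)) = 74 / 5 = 14.80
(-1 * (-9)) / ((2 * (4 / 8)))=9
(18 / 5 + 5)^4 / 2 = 3418801 / 1250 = 2735.04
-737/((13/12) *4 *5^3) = -2211/1625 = -1.36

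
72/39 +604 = 7876/13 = 605.85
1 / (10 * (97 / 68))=34 / 485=0.07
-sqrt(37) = -6.08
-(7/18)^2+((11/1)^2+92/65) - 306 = -3869477/21060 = -183.74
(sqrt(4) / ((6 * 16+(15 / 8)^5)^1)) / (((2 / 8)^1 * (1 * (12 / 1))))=65536 / 11715309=0.01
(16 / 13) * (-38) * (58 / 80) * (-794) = 1749976 / 65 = 26922.71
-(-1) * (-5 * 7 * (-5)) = 175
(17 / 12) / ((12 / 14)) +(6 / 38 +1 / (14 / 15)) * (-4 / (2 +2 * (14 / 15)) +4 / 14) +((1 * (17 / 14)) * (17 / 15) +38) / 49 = 5499917 / 3580920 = 1.54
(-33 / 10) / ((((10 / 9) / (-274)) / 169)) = 6876441 / 50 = 137528.82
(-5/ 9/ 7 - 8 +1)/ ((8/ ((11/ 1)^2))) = -107.08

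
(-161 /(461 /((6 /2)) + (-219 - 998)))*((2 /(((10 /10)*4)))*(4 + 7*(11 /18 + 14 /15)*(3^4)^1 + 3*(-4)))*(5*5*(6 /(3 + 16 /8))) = 12572973 /6380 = 1970.69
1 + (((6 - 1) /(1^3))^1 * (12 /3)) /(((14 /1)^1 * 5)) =1.29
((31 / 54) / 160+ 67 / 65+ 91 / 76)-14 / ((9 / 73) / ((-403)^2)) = -18442441.99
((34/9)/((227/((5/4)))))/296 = 0.00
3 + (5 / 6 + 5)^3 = 201.50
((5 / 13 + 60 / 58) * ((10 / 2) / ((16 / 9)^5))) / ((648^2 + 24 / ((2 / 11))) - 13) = 0.00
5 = 5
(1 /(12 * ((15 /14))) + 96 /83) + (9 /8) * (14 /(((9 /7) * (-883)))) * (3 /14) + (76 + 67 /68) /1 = 35082444679 /448528680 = 78.22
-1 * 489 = -489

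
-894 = -894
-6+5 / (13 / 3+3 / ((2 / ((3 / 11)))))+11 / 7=-7393 / 2191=-3.37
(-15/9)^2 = 2.78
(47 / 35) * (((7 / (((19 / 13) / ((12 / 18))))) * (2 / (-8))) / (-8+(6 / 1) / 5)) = 611 / 3876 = 0.16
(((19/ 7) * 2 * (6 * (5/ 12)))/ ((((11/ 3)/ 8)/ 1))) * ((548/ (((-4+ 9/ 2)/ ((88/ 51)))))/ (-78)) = -3331840/ 4641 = -717.91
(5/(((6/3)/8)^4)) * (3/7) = 3840/7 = 548.57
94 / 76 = 1.24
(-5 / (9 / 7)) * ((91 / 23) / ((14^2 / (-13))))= 845 / 828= 1.02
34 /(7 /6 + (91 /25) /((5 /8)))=4.86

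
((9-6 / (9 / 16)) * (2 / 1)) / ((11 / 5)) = -50 / 33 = -1.52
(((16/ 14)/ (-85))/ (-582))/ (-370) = -2/ 32031825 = -0.00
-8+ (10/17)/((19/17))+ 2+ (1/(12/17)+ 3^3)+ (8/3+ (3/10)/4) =58561/2280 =25.68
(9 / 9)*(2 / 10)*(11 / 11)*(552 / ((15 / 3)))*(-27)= -14904 / 25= -596.16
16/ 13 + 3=55/ 13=4.23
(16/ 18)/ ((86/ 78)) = 104/ 129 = 0.81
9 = 9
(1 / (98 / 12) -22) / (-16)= 67 / 49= 1.37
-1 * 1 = -1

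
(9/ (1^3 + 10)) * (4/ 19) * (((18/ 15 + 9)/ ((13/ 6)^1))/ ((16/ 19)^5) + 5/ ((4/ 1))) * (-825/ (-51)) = 18964869615/ 550371328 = 34.46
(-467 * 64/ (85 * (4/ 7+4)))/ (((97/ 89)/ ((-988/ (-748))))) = -143724854/ 1541815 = -93.22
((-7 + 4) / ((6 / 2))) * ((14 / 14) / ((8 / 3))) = -3 / 8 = -0.38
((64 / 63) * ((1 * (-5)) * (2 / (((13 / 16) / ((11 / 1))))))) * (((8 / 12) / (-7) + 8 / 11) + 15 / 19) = -63887360 / 326781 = -195.51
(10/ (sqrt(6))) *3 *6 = 30 *sqrt(6) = 73.48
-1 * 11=-11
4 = 4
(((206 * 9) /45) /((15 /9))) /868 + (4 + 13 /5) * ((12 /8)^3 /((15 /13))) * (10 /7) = 599073 /21700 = 27.61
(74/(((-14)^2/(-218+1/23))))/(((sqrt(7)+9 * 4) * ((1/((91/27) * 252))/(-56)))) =3240724032/29647 - 90020112 * sqrt(7)/29647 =101276.80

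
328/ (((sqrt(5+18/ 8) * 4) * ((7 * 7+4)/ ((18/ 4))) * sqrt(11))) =738 * sqrt(319)/ 16907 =0.78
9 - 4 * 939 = -3747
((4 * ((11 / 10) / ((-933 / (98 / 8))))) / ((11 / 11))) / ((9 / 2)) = -539 / 41985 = -0.01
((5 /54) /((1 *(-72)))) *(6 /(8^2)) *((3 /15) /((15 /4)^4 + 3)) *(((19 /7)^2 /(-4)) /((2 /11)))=3971 /3263661072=0.00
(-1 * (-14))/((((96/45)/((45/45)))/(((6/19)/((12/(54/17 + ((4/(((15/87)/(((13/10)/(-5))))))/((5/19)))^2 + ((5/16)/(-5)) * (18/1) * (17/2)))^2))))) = 21286957330608649804663/5491000000000000000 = 3876.70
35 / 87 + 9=818 / 87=9.40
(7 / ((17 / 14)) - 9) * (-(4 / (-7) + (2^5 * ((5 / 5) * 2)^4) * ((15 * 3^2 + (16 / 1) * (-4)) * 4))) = 470435.80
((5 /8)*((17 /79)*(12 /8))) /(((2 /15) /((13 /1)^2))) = 646425 /2528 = 255.71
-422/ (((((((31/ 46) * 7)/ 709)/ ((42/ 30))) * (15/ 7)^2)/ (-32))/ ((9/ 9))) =21580553344/ 34875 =618797.23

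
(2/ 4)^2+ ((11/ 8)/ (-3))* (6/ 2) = -9/ 8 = -1.12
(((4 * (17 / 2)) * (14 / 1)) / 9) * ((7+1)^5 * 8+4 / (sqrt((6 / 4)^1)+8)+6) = 5199318488 / 375 - 1904 * sqrt(6) / 1125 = 13864845.16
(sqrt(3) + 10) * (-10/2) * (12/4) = -150 - 15 * sqrt(3) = -175.98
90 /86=45 /43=1.05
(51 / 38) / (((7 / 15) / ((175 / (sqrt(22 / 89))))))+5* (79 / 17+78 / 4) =4105 / 34+19125* sqrt(1958) / 836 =1133.02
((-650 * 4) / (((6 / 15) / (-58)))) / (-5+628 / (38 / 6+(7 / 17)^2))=1062763000 / 258143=4116.95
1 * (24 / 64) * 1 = 3 / 8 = 0.38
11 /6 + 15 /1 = 101 /6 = 16.83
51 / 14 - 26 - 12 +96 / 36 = -1331 / 42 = -31.69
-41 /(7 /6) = -246 /7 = -35.14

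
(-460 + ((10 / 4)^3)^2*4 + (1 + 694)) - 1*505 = 11305 / 16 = 706.56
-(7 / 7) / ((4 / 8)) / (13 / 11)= -1.69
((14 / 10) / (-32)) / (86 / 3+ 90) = -21 / 56960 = -0.00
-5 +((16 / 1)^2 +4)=255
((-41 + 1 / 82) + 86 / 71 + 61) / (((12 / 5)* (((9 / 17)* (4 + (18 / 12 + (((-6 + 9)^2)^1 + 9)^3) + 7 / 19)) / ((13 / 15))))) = 518841037 / 209230558596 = 0.00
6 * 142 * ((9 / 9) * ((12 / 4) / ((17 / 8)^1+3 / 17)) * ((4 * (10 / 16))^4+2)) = 14273982 / 313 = 45603.78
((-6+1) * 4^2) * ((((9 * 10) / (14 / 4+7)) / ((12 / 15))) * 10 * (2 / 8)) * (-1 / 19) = 15000 / 133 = 112.78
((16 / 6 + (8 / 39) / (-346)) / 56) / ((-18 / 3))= -1499 / 188916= -0.01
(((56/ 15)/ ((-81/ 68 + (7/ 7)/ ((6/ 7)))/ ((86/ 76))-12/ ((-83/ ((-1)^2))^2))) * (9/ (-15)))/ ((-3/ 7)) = -3948113456/ 17677175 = -223.35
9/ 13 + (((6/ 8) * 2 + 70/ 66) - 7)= -3215/ 858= -3.75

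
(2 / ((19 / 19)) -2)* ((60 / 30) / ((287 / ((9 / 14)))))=0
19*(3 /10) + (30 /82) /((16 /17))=19971 /3280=6.09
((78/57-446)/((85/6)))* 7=-354816/1615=-219.70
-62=-62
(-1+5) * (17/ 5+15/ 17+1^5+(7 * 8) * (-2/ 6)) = -13652/ 255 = -53.54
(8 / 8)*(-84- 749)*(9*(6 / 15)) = -14994 / 5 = -2998.80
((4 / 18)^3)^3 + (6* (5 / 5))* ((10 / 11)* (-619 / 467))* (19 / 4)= -68346782936791 / 1990179051993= -34.34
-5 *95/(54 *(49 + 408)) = -475/24678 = -0.02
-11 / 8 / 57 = -11 / 456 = -0.02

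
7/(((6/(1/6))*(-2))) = -7/72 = -0.10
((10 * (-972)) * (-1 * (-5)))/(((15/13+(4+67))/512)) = -161740800/469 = -344863.11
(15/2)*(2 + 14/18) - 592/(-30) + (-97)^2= 283487/30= 9449.57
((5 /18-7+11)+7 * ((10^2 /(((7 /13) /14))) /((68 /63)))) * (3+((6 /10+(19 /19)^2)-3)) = 20644036 /765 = 26985.67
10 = 10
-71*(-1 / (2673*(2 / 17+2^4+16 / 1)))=1207 / 1459458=0.00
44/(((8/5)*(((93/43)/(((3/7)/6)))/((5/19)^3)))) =0.02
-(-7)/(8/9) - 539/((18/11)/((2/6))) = -101.92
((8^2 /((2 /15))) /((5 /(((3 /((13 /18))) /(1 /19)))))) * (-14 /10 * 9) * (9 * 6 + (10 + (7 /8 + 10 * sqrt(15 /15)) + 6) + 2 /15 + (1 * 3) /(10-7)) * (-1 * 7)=1370067048 /25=54802681.92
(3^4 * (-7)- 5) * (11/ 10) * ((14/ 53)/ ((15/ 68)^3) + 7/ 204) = -471517193147/ 30408750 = -15505.97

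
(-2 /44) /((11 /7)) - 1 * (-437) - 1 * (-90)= 127527 /242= 526.97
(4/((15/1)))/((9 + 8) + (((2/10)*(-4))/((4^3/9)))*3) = 64/3999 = 0.02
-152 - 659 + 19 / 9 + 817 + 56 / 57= 1555 / 171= 9.09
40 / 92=10 / 23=0.43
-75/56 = -1.34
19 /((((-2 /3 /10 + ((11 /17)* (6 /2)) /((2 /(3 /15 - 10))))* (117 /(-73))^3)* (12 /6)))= 125652491 /521591967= 0.24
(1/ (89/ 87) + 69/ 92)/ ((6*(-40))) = -41/ 5696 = -0.01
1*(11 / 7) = 11 / 7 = 1.57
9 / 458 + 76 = 34817 / 458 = 76.02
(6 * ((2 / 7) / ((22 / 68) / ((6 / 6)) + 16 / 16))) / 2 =68 / 105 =0.65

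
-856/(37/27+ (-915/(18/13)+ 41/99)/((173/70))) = 5497767/1707463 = 3.22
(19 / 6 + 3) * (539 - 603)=-1184 / 3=-394.67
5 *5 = 25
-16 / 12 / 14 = -2 / 21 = -0.10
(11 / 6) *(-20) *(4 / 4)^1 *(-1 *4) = 440 / 3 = 146.67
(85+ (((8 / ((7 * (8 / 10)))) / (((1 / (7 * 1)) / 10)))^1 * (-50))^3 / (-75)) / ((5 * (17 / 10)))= 10000000510 / 51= 196078441.37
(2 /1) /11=0.18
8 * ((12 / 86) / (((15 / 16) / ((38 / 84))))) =2432 / 4515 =0.54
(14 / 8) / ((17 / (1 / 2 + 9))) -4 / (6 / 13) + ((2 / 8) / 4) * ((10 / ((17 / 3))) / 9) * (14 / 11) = -11479 / 1496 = -7.67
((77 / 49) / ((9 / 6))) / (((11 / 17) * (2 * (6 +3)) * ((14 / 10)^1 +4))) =85 / 5103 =0.02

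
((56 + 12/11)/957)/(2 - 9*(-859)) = 628/81405291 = 0.00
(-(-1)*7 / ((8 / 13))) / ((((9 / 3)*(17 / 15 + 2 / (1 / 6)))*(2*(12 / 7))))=3185 / 37824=0.08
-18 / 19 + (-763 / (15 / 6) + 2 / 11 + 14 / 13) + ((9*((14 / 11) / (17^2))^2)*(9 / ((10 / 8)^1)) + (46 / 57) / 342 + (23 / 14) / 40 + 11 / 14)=-304.06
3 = 3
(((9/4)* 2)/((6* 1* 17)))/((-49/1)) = -3/3332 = -0.00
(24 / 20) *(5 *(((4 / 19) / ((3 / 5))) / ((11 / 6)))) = 240 / 209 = 1.15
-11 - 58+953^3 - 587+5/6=5193135131/6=865522521.83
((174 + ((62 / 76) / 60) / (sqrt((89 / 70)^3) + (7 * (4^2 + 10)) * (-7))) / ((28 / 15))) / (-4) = -3450932946175255 / 148086020566246 + 13795 * sqrt(6230) / 676964665445696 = -23.30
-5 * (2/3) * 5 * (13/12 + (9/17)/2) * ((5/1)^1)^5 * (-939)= 6724609375/102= 65927542.89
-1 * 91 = -91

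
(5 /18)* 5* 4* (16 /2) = 400 /9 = 44.44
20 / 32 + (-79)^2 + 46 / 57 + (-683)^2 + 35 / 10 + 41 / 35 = 472736.10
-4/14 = -0.29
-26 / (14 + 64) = -1 / 3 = -0.33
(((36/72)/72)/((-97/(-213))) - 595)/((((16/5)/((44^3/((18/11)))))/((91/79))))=-18454443102095/1655208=-11149319.66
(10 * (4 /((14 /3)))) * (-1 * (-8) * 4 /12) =160 /7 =22.86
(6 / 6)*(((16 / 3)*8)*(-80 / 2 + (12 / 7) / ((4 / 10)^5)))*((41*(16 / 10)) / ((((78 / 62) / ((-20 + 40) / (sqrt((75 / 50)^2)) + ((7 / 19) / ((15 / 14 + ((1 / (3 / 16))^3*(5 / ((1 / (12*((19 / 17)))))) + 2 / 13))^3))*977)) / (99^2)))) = 1456469592376095234518780504338504728576 / 39318478588739584135995142231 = 37042877666.00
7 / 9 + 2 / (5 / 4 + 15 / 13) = 1811 / 1125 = 1.61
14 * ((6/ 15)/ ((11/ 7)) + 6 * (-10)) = -46004/ 55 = -836.44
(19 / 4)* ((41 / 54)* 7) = 5453 / 216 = 25.25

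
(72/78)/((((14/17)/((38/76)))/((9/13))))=459/1183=0.39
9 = 9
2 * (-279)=-558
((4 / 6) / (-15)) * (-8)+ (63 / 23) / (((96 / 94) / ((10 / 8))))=245627 / 66240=3.71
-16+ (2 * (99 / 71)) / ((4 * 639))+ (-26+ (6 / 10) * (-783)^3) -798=-14519594931347 / 50410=-288030052.20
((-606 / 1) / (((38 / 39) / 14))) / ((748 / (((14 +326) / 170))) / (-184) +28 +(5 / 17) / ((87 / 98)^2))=-1958441147208 / 5924535103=-330.56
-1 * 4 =-4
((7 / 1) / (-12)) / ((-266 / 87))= 29 / 152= 0.19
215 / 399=0.54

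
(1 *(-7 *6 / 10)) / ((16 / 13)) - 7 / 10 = -329 / 80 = -4.11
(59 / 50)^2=3481 / 2500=1.39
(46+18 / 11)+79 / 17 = 9777 / 187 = 52.28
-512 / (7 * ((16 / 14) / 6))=-384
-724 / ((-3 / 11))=7964 / 3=2654.67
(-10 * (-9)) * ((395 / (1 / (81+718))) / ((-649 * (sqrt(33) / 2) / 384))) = -5851213.40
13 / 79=0.16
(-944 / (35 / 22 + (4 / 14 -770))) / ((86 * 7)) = 10384 / 5086513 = 0.00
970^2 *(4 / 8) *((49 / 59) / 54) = 11526025 / 1593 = 7235.42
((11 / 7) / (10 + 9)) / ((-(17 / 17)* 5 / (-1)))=11 / 665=0.02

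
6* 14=84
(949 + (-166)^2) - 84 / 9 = 85487 / 3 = 28495.67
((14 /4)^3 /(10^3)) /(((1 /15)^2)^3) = 31255875 /64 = 488373.05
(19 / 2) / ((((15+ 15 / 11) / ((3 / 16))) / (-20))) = -209 / 96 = -2.18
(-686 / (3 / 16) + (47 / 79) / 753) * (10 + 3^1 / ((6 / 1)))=-1523501399 / 39658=-38415.99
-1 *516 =-516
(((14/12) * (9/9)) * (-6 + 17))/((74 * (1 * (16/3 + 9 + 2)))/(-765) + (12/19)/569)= -636821955/78346292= -8.13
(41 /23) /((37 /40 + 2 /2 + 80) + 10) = 1640 /84571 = 0.02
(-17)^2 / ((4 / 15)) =4335 / 4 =1083.75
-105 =-105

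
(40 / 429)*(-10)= -400 / 429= -0.93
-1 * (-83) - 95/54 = 4387/54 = 81.24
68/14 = 34/7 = 4.86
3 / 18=1 / 6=0.17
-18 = -18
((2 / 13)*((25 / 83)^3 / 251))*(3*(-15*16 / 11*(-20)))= 450000000 / 20523150791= 0.02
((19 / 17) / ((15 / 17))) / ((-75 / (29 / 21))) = -551 / 23625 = -0.02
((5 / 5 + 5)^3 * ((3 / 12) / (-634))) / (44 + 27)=-27 / 22507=-0.00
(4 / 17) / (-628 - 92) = -1 / 3060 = -0.00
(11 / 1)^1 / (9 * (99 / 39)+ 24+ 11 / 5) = 715 / 3188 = 0.22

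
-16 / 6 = -8 / 3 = -2.67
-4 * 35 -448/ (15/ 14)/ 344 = -91084/ 645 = -141.22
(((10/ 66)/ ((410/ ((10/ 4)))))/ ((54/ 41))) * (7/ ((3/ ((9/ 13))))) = 35/ 30888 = 0.00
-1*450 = -450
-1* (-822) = 822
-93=-93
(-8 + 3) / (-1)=5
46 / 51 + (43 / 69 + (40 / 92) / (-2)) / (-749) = 0.90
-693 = -693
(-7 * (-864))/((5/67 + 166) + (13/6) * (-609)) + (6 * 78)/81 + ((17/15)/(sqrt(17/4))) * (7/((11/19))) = 7.18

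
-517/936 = -0.55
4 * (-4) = -16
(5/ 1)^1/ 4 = 5/ 4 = 1.25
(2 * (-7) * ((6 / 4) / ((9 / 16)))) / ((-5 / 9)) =336 / 5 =67.20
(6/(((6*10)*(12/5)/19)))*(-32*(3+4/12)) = -84.44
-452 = -452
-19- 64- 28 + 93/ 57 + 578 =8904/ 19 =468.63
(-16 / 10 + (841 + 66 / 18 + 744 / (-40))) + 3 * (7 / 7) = 12412 / 15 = 827.47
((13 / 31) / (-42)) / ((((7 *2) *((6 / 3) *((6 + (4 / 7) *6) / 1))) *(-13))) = 1 / 343728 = 0.00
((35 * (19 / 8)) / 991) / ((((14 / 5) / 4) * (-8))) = -475 / 31712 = -0.01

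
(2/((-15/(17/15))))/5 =-34/1125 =-0.03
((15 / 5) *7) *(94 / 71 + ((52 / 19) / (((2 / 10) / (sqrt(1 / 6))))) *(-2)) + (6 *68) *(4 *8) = 928950 / 71- 1820 *sqrt(6) / 19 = 12849.17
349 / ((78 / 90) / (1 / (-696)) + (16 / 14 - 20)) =-12215 / 21772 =-0.56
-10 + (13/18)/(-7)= -1273/126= -10.10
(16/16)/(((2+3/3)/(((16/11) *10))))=160/33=4.85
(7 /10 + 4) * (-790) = -3713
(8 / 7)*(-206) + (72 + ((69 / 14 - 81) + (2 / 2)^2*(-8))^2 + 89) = 1370741 / 196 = 6993.58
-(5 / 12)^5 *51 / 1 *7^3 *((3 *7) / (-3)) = 127553125 / 82944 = 1537.82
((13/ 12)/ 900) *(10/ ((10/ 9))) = 13/ 1200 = 0.01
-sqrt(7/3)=-sqrt(21)/3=-1.53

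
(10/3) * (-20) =-200/3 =-66.67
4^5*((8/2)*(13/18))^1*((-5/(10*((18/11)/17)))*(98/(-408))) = 3690.93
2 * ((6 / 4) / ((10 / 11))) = 3.30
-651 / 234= -217 / 78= -2.78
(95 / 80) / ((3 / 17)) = 323 / 48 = 6.73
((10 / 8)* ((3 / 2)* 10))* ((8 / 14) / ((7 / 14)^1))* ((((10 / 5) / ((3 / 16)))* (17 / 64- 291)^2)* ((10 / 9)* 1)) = 43277556125 / 2016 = 21467041.73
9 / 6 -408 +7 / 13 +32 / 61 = -643023 / 1586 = -405.44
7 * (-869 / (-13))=6083 / 13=467.92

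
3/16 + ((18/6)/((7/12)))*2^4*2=18453/112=164.76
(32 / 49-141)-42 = -8935 / 49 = -182.35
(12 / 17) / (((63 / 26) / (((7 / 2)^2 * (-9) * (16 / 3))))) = -2912 / 17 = -171.29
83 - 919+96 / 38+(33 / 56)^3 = -2780372173 / 3336704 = -833.27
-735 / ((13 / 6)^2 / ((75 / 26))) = -992250 / 2197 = -451.64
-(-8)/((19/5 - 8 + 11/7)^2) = 1225/1058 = 1.16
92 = 92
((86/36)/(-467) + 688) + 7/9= 1929941/2802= 688.77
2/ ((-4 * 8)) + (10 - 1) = 143/ 16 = 8.94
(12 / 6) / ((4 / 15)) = 15 / 2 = 7.50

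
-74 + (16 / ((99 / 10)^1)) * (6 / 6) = -7166 / 99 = -72.38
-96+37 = -59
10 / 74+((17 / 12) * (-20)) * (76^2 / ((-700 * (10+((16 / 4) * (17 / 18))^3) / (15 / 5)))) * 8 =2652609791 / 30169615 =87.92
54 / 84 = 9 / 14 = 0.64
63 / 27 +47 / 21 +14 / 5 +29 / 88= 23719 / 3080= 7.70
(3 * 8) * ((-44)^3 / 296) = -255552 / 37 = -6906.81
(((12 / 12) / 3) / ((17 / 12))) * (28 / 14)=0.47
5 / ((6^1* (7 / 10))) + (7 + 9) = 361 / 21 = 17.19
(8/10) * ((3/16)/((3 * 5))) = 1/100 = 0.01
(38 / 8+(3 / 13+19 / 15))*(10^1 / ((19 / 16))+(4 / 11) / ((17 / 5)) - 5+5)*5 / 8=1118575 / 33592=33.30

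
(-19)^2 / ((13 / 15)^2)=480.62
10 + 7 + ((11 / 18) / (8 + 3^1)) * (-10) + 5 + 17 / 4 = 25.69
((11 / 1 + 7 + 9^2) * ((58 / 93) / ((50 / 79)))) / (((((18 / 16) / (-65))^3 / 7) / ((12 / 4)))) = -992169418240 / 2511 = -395129198.82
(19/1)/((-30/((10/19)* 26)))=-26/3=-8.67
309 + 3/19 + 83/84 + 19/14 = 497159/1596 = 311.50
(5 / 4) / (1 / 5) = 25 / 4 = 6.25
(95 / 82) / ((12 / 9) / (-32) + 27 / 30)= 5700 / 4223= 1.35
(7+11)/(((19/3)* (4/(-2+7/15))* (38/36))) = -1863/1805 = -1.03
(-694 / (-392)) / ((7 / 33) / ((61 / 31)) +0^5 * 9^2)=698511 / 42532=16.42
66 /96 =11 /16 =0.69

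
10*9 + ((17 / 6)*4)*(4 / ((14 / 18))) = 1038 / 7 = 148.29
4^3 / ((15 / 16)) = 1024 / 15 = 68.27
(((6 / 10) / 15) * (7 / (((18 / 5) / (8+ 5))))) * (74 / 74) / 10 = 91 / 900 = 0.10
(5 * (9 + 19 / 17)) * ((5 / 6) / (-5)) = -430 / 51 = -8.43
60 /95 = 12 /19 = 0.63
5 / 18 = 0.28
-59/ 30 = -1.97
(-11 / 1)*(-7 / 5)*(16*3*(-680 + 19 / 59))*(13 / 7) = -933061.91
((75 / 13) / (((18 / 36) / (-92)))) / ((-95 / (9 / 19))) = 24840 / 4693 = 5.29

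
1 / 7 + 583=4082 / 7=583.14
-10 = -10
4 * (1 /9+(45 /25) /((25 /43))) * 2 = 28864 /1125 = 25.66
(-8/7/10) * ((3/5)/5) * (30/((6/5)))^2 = -60/7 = -8.57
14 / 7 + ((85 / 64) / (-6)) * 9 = 1 / 128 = 0.01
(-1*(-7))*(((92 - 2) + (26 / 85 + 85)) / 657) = 34769 / 18615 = 1.87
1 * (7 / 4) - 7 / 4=0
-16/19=-0.84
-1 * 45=-45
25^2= 625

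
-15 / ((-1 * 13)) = 15 / 13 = 1.15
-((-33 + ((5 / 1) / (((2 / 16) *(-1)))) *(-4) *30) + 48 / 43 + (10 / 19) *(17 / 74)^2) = -10666080773 / 2236946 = -4768.14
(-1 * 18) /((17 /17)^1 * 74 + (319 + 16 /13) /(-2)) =468 /2239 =0.21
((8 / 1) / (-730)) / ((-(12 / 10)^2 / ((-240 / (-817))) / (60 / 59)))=8000 / 3518819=0.00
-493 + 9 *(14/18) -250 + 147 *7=293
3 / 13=0.23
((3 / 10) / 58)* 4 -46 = -6667 / 145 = -45.98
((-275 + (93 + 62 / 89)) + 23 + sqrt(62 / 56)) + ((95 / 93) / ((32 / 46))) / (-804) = -16855597793 / 106475328 + sqrt(217) / 14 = -157.25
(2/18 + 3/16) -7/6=-125/144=-0.87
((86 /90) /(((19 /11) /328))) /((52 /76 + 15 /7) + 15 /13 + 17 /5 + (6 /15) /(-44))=310598288 /12618423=24.61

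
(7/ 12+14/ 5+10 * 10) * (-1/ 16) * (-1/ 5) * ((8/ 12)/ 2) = 6203/ 14400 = 0.43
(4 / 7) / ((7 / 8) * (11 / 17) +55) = 544 / 52899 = 0.01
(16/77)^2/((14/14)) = 256/5929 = 0.04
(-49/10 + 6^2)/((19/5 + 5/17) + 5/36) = 95166/12953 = 7.35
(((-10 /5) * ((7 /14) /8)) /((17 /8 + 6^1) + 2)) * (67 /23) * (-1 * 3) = 67 /621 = 0.11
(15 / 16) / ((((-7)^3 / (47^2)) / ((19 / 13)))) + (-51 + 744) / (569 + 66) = -350332383 / 45303440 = -7.73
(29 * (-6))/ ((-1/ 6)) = 1044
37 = 37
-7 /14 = -1 /2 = -0.50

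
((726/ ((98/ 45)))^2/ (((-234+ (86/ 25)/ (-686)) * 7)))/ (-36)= 1.88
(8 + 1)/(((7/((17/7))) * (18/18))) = 153/49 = 3.12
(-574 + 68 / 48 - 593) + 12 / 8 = -13969 / 12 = -1164.08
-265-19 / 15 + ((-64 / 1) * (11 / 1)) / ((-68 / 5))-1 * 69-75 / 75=-72548 / 255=-284.50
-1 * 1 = -1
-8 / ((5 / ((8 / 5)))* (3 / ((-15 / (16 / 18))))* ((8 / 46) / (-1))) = -414 / 5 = -82.80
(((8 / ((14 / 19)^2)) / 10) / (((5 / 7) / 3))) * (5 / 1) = 30.94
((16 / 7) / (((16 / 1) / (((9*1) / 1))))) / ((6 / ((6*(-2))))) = -18 / 7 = -2.57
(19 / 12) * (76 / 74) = 361 / 222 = 1.63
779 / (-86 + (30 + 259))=779 / 203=3.84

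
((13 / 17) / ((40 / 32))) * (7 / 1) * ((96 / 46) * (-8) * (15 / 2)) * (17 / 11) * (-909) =190584576 / 253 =753298.72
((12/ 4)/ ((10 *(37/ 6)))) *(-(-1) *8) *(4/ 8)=36/ 185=0.19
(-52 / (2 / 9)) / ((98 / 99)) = -11583 / 49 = -236.39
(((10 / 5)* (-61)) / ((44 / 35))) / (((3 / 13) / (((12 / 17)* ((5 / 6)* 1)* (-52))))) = 12863.28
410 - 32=378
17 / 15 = 1.13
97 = 97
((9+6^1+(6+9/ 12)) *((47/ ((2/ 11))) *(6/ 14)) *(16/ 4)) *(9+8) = 2293929/ 14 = 163852.07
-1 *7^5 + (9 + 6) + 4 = -16788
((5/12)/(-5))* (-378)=31.50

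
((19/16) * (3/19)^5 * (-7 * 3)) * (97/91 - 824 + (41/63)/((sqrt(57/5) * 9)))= 54592623/27106768 - 123 * sqrt(285)/39617584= 2.01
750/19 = 39.47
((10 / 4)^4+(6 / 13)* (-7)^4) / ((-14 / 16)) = -238621 / 182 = -1311.10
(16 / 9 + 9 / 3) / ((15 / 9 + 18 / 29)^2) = 36163 / 39601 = 0.91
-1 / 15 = -0.07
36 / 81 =4 / 9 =0.44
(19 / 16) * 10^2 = 475 / 4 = 118.75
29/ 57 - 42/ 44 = -559/ 1254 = -0.45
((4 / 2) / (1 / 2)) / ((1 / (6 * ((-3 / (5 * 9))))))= -8 / 5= -1.60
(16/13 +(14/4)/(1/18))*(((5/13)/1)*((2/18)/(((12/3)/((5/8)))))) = 20875/48672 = 0.43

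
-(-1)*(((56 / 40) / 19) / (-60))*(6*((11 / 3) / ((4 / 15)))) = -77 / 760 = -0.10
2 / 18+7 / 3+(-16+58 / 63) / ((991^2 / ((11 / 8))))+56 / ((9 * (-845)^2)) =431955726913783 / 176710057278300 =2.44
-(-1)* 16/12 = 4/3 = 1.33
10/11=0.91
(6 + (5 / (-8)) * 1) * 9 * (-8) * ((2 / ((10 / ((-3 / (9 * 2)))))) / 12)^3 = 43 / 5184000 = 0.00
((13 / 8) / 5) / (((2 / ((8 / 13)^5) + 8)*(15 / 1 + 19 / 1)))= 13312 / 42701025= 0.00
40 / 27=1.48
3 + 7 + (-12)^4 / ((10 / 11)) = 114098 / 5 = 22819.60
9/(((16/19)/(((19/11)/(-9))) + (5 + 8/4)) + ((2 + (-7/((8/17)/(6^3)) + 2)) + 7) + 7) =-3249/1152452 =-0.00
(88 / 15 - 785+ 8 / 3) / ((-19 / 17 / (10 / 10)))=10421 / 15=694.73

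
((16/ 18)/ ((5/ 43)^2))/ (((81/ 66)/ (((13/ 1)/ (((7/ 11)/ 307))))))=14286439024/ 42525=335953.89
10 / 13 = 0.77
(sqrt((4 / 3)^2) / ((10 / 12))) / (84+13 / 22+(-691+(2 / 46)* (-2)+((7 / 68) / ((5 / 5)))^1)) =-137632 / 52161935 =-0.00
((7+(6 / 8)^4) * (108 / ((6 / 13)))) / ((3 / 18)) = 657423 / 64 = 10272.23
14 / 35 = 2 / 5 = 0.40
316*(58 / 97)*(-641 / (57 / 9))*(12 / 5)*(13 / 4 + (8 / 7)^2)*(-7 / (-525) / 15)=-552167656 / 2970625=-185.88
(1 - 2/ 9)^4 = 2401/ 6561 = 0.37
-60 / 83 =-0.72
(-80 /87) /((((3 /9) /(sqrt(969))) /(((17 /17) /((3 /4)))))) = -320 * sqrt(969) /87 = -114.50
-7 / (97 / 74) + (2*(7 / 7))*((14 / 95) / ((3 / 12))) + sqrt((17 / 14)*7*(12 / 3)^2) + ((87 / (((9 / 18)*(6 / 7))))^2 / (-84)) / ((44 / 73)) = -3980402153 / 4865520 + 2*sqrt(34) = -806.42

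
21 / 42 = 1 / 2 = 0.50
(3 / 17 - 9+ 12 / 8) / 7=-249 / 238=-1.05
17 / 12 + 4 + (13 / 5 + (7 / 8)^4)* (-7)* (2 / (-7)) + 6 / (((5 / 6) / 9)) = 470563 / 6144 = 76.59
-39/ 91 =-3/ 7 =-0.43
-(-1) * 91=91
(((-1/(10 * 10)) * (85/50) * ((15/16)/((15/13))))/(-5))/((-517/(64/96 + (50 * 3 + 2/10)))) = -500123/620400000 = -0.00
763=763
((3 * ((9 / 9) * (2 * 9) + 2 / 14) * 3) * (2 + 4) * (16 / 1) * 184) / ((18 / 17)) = 19068288 / 7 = 2724041.14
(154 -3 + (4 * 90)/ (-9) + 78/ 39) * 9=1017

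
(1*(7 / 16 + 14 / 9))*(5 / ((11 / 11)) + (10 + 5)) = 1435 / 36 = 39.86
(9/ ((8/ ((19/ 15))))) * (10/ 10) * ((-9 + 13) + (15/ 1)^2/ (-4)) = -11913/ 160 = -74.46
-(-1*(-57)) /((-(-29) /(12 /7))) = -684 /203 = -3.37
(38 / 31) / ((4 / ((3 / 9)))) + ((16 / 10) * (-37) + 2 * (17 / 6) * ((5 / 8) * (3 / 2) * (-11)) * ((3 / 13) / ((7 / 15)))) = -59576483 / 677040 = -88.00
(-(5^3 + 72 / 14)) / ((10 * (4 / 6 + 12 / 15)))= -2733 / 308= -8.87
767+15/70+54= 11497/14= 821.21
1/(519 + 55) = 1/574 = 0.00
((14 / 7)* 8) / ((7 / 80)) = 1280 / 7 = 182.86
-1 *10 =-10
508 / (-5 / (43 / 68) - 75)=-21844 / 3565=-6.13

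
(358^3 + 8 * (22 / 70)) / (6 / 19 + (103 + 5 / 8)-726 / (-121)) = 244096041216 / 584885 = 417340.23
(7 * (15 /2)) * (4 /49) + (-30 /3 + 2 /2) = -33 /7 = -4.71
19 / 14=1.36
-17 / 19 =-0.89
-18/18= -1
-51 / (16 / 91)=-4641 / 16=-290.06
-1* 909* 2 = -1818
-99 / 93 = -33 / 31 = -1.06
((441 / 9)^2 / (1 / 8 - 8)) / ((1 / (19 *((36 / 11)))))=-208544 / 11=-18958.55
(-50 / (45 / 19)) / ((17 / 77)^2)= -1126510 / 2601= -433.11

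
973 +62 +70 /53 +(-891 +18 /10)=147.12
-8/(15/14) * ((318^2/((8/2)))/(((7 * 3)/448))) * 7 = -140944384/5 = -28188876.80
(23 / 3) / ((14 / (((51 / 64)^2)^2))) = 51866541 / 234881024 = 0.22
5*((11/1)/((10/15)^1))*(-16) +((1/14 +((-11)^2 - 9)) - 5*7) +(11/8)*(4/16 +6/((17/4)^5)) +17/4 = -393847981307/318047968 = -1238.33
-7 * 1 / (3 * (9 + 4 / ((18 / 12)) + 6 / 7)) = -49 / 263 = -0.19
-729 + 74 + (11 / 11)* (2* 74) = -507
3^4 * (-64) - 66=-5250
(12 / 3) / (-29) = -4 / 29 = -0.14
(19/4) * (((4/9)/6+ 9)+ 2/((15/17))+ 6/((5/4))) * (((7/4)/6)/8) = 289807/103680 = 2.80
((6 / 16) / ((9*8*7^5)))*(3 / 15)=1 / 16134720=0.00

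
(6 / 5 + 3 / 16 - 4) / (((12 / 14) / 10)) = -1463 / 48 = -30.48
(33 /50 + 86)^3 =81351594037 /125000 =650812.75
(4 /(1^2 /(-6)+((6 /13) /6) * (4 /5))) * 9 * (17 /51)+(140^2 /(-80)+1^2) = -14684 /41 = -358.15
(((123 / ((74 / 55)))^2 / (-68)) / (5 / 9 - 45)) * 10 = 82377405 / 2978944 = 27.65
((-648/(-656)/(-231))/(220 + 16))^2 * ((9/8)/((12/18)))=19683/35526558893056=0.00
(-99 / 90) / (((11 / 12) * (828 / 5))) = -1 / 138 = -0.01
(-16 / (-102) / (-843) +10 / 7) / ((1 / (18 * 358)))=307789784 / 33439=9204.52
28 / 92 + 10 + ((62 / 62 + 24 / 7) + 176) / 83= 166746 / 13363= 12.48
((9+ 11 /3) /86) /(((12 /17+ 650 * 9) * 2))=323 /25661196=0.00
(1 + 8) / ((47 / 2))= 18 / 47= 0.38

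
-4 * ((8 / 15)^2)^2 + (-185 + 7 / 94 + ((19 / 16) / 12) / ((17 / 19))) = -479279314099 / 2588760000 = -185.14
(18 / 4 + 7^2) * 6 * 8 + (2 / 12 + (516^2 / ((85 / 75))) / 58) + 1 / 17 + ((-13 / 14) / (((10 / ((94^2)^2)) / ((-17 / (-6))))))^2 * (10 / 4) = 2293371026256810143257 / 2174130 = 1054845398507361.63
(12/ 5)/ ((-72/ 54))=-9/ 5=-1.80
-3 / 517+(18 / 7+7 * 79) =2010592 / 3619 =555.57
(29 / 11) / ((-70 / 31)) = -899 / 770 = -1.17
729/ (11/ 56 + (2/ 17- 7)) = -694008/ 6365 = -109.04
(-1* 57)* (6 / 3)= -114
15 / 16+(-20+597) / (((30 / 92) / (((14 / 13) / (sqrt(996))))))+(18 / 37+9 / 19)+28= 336289 / 11248+185794* sqrt(249) / 48555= 90.28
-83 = -83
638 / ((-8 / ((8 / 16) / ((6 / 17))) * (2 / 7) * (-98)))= 5423 / 1344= 4.03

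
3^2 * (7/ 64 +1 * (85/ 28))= 28.31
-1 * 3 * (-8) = 24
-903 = -903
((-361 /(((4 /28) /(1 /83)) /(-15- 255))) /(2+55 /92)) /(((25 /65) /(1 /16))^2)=265206123 /3173920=83.56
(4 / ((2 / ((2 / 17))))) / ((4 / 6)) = 6 / 17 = 0.35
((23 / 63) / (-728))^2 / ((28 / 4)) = 529 / 14724545472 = 0.00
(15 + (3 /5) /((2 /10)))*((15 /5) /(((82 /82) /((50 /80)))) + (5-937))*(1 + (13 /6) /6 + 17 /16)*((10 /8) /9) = -12984545 /2304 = -5635.65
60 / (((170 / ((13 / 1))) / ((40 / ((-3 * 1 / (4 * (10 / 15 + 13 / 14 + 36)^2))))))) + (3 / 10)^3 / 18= -5185941257509 / 14994000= -345867.76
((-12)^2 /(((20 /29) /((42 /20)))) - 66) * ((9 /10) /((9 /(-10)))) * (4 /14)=-18624 /175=-106.42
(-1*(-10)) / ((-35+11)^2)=5 / 288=0.02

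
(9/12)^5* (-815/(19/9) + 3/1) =-884277/9728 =-90.90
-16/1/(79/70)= -1120/79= -14.18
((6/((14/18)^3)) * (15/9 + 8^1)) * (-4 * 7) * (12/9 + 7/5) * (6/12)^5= -288927/980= -294.82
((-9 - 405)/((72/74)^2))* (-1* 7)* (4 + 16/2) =220409/6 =36734.83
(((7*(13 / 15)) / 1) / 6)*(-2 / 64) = -91 / 2880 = -0.03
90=90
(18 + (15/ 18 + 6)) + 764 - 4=4709/ 6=784.83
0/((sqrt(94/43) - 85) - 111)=0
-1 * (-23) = 23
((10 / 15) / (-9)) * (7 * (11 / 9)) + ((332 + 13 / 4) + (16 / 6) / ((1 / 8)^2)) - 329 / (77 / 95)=1062505 / 10692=99.37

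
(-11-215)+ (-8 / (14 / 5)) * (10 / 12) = -4796 / 21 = -228.38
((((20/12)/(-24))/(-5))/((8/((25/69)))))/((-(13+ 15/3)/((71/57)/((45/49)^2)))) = -170471/3302964864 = -0.00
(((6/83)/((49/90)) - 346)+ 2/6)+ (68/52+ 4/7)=-54508114/158613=-343.65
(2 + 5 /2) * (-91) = -819 /2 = -409.50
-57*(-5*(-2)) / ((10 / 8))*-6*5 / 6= 2280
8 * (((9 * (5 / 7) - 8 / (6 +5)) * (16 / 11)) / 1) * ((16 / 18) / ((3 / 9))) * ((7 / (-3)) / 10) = -224768 / 5445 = -41.28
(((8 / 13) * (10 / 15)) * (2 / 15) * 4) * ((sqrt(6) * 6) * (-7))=-1792 * sqrt(6) / 195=-22.51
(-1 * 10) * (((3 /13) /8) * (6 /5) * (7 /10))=-63 /260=-0.24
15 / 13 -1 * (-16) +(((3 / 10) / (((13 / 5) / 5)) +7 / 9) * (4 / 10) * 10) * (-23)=-107.48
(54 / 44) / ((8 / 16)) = 27 / 11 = 2.45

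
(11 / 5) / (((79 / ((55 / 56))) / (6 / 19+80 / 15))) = 2783 / 18012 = 0.15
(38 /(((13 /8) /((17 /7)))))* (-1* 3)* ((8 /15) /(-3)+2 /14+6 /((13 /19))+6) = -311821616 /124215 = -2510.34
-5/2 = -2.50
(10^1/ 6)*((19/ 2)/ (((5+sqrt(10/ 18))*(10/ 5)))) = 285/ 176 - 19*sqrt(5)/ 176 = 1.38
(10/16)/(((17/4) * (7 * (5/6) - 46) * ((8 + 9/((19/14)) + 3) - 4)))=-285/1061123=-0.00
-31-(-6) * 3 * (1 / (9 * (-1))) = -33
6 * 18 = 108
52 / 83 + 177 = 14743 / 83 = 177.63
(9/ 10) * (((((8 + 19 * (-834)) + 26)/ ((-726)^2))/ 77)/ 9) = -3953/ 101462130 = -0.00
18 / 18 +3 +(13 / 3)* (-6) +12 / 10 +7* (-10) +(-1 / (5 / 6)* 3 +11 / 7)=-3249 / 35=-92.83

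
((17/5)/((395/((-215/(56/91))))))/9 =-9503/28440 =-0.33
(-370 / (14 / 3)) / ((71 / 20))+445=210065 / 497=422.67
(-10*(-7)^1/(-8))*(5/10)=-35/8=-4.38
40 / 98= 20 / 49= 0.41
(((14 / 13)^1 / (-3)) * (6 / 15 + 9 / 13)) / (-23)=994 / 58305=0.02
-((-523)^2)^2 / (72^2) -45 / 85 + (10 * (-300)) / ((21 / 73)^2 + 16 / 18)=-59284863988015753 / 4106852928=-14435594.61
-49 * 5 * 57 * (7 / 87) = -32585 / 29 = -1123.62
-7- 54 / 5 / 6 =-44 / 5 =-8.80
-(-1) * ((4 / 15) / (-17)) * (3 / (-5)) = 4 / 425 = 0.01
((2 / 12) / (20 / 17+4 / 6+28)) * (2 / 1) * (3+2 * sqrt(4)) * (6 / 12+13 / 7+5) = 1751 / 3044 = 0.58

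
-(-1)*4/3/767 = 4/2301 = 0.00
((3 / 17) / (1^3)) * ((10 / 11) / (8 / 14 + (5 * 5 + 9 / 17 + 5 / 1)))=210 / 40711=0.01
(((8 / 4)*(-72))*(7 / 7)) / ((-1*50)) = 72 / 25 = 2.88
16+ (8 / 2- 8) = 12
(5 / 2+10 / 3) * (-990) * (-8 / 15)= 3080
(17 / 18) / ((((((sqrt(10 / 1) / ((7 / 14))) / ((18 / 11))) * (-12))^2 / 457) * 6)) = 7769 / 232320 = 0.03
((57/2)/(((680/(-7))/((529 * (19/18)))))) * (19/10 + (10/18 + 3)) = -656360453/734400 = -893.74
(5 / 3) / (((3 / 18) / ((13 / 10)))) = 13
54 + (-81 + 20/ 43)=-1141/ 43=-26.53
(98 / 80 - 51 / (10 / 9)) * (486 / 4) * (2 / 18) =-48249 / 80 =-603.11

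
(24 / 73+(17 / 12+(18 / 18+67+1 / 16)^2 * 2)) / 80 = 259765627 / 2242560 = 115.83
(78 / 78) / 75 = 1 / 75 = 0.01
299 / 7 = 42.71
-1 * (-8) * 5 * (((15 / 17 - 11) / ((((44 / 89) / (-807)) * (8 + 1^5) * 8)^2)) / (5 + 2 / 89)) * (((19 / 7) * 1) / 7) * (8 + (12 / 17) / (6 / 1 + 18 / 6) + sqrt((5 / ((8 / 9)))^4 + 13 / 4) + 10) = -208385089489765 * sqrt(4113937) / 830444009472 - 96065526254781665 / 330880035024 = -799295.10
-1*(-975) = 975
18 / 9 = 2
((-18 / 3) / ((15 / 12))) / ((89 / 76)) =-1824 / 445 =-4.10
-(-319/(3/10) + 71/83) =264557/249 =1062.48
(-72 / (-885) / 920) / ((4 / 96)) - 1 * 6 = -203478 / 33925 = -6.00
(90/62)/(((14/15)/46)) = 15525/217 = 71.54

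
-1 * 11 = -11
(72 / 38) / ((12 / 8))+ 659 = 12545 / 19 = 660.26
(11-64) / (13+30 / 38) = -1007 / 262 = -3.84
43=43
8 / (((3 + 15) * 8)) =0.06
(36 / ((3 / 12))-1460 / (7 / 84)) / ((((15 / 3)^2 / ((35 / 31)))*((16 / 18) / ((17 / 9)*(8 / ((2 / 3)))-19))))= -501732 / 155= -3236.98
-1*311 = -311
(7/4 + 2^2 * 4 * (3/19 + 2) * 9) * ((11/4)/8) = 261239/2432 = 107.42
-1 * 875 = -875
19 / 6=3.17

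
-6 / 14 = -3 / 7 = -0.43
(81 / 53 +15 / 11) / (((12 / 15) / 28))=59010 / 583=101.22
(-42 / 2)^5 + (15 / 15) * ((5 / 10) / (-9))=-73513819 / 18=-4084101.06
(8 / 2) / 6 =0.67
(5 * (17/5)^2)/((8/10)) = 289/4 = 72.25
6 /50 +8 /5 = 43 /25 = 1.72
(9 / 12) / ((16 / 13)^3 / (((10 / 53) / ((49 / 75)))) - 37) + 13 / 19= 1261604513 / 1912518644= 0.66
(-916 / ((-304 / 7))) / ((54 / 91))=145873 / 4104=35.54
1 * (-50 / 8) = -25 / 4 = -6.25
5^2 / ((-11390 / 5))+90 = 89.99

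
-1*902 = -902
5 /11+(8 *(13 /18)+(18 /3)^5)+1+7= 771233 /99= 7790.23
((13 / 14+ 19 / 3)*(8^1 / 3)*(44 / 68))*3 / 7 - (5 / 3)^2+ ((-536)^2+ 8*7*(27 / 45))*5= 1436650.59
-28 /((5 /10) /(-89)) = 4984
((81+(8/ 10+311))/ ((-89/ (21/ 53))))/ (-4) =10311/ 23585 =0.44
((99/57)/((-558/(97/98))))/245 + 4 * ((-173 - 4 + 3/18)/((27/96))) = -1920581806723/763662060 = -2514.96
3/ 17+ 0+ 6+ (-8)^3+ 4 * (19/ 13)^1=-110495/ 221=-499.98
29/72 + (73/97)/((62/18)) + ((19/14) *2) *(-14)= -8092645/216504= -37.38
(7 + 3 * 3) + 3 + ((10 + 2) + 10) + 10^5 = 100041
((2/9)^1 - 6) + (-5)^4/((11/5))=27553/99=278.31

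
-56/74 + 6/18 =-47/111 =-0.42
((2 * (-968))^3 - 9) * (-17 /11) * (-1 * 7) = -863501349935 /11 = -78500122721.36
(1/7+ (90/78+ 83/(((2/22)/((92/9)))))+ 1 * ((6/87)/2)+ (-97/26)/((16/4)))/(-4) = -1773399269/760032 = -2333.32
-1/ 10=-0.10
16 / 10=1.60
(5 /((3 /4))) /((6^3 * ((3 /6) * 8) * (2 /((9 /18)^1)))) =5 /2592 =0.00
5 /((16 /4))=5 /4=1.25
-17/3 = -5.67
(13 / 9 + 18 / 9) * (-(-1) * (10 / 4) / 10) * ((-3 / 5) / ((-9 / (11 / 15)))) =341 / 8100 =0.04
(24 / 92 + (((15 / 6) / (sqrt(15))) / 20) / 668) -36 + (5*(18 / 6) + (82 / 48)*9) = -987 / 184 + sqrt(15) / 80160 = -5.36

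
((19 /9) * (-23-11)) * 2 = -1292 /9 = -143.56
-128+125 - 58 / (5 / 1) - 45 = -298 / 5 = -59.60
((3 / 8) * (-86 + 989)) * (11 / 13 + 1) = 8127 / 13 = 625.15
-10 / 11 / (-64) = 5 / 352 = 0.01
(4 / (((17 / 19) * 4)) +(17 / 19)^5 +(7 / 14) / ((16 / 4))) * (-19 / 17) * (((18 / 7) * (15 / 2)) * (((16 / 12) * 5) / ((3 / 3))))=-137601288675 / 527278766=-260.96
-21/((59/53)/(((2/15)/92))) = -371/13570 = -0.03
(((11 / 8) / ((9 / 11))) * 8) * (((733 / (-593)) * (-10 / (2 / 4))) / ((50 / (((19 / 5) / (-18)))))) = -1.40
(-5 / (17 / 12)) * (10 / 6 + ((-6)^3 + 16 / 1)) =700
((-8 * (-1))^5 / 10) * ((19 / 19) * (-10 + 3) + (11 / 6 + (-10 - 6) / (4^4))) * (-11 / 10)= 1413632 / 75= 18848.43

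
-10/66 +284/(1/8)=74971/33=2271.85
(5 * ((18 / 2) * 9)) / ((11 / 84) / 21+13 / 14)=714420 / 1649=433.24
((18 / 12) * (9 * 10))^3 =2460375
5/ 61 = 0.08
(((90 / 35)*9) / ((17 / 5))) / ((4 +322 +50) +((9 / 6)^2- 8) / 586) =1898640 / 104877199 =0.02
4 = 4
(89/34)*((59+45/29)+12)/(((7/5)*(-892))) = -117035/769573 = -0.15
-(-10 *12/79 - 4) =436/79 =5.52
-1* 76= -76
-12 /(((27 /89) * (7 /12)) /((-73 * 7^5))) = 249588752 /3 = 83196250.67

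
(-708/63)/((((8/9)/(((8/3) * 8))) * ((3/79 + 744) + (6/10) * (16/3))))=-745760/2066113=-0.36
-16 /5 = -3.20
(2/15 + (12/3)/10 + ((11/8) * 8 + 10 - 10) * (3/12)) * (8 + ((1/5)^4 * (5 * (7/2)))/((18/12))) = 592379/22500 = 26.33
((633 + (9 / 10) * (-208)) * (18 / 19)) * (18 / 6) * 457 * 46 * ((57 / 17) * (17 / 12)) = 632583513 / 5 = 126516702.60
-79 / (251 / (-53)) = 4187 / 251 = 16.68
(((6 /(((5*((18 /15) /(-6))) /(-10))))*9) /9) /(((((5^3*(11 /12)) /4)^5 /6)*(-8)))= -2293235712 /982977294921875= -0.00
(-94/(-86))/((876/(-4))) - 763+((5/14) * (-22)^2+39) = -551.15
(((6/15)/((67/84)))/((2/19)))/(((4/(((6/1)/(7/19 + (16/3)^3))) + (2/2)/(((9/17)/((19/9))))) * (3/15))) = 2456244/10864921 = 0.23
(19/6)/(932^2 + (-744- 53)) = 19/5206962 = 0.00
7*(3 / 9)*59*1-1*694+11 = -1636 / 3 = -545.33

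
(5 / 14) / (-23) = -5 / 322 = -0.02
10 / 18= 5 / 9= 0.56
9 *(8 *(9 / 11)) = 648 / 11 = 58.91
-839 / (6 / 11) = -9229 / 6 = -1538.17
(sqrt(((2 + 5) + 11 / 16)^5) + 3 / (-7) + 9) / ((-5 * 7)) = -15129 * sqrt(123) / 35840 - 12 / 49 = -4.93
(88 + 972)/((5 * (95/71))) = 15052/95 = 158.44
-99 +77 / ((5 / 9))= 198 / 5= 39.60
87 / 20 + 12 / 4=147 / 20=7.35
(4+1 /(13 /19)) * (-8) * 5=-2840 /13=-218.46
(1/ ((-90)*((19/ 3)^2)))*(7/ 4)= -7/ 14440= -0.00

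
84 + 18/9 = 86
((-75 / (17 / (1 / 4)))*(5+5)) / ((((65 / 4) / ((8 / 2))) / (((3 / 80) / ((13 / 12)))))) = -270 / 2873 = -0.09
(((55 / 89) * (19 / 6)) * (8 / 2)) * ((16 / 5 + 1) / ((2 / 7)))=10241 / 89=115.07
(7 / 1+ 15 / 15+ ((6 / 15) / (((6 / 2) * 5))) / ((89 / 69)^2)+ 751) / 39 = 19.46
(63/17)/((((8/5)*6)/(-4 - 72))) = -1995/68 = -29.34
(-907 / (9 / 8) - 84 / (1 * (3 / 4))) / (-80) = 1033 / 90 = 11.48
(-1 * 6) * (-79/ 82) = 237/ 41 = 5.78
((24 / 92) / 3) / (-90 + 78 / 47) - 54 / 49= -2580695 / 2339652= -1.10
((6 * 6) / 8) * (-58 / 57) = -87 / 19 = -4.58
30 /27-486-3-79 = -5102 /9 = -566.89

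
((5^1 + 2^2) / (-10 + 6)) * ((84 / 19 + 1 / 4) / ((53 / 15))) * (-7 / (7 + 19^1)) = 335475 / 418912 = 0.80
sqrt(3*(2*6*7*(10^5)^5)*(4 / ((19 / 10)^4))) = 1200000000000000*sqrt(70) / 361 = 27811413624401.40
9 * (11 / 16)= 99 / 16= 6.19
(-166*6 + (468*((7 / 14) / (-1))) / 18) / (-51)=1009 / 51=19.78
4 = 4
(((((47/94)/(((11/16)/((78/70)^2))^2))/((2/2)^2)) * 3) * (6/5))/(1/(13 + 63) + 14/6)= 1215278318592/485714796875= 2.50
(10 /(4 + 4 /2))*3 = 5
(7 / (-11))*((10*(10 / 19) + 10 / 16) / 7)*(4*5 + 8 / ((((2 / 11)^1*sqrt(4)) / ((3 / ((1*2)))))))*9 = -426915 / 1672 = -255.33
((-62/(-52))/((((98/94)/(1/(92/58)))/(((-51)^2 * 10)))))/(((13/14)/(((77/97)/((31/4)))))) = 779935860/377039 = 2068.58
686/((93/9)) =2058/31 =66.39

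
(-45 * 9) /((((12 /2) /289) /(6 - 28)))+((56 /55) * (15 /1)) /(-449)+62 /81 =171691613345 /400059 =429165.73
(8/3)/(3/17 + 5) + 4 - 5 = -16/33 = -0.48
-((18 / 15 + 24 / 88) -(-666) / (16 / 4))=-18477 / 110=-167.97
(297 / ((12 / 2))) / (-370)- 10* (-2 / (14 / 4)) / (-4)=-8093 / 5180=-1.56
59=59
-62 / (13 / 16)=-992 / 13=-76.31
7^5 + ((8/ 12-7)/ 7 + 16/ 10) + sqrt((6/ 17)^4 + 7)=sqrt(585943)/ 289 + 1764808/ 105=16810.34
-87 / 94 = -0.93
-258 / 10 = -129 / 5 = -25.80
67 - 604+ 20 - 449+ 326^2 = 105310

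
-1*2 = -2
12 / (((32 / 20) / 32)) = 240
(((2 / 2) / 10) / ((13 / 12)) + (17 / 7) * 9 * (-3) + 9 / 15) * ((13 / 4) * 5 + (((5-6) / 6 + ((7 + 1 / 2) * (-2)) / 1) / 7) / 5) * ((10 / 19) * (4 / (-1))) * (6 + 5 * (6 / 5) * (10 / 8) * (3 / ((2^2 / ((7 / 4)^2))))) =26694567 / 532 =50177.76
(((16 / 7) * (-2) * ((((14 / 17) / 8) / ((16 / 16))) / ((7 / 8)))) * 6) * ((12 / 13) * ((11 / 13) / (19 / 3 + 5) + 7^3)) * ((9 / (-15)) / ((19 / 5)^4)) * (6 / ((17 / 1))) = 41373504000 / 39865049861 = 1.04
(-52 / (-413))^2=0.02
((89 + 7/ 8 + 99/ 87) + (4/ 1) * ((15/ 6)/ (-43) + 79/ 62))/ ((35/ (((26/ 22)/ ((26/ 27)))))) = 800565741/ 238127120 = 3.36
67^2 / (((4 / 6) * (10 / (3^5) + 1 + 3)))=3272481 / 1964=1666.23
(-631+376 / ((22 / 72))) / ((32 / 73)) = 481435 / 352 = 1367.71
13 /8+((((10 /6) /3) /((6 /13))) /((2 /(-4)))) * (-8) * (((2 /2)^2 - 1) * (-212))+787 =6309 /8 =788.62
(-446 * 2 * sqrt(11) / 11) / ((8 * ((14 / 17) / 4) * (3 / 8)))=-30328 * sqrt(11) / 231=-435.44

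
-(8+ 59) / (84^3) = -67 / 592704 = -0.00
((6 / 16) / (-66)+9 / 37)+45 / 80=2605 / 3256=0.80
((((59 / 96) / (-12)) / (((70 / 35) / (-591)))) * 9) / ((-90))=-1.51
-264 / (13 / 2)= -528 / 13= -40.62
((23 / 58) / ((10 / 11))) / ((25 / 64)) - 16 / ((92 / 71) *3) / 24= 1418497 / 1500750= 0.95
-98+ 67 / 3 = -227 / 3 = -75.67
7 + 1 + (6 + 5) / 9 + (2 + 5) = 16.22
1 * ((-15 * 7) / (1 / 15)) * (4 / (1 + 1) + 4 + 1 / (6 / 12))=-12600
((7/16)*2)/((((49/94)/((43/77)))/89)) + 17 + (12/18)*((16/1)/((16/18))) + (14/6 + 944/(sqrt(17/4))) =742271/6468 + 1888*sqrt(17)/17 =572.67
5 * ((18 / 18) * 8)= 40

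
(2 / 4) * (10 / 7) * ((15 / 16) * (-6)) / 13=-225 / 728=-0.31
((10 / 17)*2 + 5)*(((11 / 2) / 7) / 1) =165 / 34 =4.85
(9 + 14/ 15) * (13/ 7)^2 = 25181/ 735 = 34.26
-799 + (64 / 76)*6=-15085 / 19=-793.95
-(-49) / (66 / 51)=833 / 22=37.86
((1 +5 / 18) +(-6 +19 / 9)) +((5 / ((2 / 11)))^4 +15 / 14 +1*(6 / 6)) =576488831 / 1008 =571913.52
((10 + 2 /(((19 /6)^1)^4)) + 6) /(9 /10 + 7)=20877280 /10295359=2.03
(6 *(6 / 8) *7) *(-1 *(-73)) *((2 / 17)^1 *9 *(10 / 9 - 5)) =-160965 / 17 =-9468.53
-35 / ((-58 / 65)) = 2275 / 58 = 39.22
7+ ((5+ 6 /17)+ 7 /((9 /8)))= 2842 /153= 18.58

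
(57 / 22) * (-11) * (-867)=49419 / 2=24709.50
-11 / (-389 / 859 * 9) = 9449 / 3501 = 2.70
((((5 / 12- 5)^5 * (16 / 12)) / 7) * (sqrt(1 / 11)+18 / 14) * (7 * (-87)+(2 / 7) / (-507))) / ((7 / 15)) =494440982234375 * sqrt(11) / 10818033408+5438850804578125 / 8414025984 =797990.08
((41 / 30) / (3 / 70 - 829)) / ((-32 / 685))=0.04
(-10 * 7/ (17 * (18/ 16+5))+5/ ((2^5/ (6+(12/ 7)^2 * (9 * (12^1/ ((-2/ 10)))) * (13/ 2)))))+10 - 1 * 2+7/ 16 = -10682605/ 6664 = -1603.03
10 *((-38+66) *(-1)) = -280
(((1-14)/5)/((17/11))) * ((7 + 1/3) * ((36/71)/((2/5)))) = -18876/1207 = -15.64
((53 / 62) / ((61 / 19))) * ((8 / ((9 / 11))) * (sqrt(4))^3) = 354464 / 17019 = 20.83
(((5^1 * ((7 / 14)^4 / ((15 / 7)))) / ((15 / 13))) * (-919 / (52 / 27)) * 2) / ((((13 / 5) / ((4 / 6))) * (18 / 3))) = -5.15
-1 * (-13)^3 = 2197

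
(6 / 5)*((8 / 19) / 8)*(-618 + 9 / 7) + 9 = -19917 / 665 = -29.95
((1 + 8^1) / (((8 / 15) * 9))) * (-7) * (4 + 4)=-105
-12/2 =-6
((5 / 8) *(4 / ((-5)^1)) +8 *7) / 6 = 37 / 4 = 9.25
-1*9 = -9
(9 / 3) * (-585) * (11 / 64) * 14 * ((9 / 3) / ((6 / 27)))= -3648645 / 64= -57010.08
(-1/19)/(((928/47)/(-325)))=15275/17632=0.87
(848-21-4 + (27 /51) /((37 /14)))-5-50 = 483198 /629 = 768.20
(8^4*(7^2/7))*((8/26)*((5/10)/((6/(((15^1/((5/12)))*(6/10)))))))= 1032192/65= 15879.88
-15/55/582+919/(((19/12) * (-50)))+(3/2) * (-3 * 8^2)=-303698551/1013650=-299.61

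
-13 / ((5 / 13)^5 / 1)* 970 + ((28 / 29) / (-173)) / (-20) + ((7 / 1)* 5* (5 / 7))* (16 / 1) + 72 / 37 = -173776538157659 / 116018125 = -1497839.57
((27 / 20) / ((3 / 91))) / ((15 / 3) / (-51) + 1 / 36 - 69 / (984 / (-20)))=5137587 / 167135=30.74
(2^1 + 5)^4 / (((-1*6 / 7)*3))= -933.72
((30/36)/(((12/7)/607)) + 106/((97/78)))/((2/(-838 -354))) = -395753089/1746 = -226662.71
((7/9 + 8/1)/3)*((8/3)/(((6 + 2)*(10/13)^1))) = 1027/810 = 1.27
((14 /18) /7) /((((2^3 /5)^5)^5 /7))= 2086162567138671875 /340010386766614455386112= 0.00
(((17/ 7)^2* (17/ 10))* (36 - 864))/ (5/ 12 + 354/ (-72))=451996/ 245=1844.88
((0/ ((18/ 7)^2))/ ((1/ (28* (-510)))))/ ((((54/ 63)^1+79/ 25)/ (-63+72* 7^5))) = 0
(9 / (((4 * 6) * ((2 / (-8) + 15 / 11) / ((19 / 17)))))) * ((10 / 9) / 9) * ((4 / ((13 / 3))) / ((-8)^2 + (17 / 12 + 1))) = 16720 / 25892139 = 0.00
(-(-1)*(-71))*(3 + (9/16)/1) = -252.94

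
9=9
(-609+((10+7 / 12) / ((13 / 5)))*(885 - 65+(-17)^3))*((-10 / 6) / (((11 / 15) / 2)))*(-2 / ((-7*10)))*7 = 13470295 / 858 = 15699.64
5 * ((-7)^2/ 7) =35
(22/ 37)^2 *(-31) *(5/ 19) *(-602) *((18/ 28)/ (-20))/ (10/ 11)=-15968007/ 260110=-61.39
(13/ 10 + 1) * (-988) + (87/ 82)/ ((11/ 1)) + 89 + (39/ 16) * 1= -78685647/ 36080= -2180.87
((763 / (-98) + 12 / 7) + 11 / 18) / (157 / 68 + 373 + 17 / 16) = -0.01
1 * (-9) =-9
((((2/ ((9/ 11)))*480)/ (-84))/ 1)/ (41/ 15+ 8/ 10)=-4400/ 1113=-3.95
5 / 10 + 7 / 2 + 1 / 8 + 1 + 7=97 / 8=12.12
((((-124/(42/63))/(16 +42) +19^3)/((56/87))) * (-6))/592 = -894681/8288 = -107.95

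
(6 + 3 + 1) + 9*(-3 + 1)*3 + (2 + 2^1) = -40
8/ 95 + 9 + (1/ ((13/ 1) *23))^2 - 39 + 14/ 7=-237091357/ 8493095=-27.92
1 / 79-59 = -4660 / 79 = -58.99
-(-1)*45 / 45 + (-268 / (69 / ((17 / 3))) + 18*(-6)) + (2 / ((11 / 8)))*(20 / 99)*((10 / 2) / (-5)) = -1079555 / 8349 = -129.30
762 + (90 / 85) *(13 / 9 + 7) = 13106 / 17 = 770.94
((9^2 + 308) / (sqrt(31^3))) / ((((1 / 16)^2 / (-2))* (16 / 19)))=-236512* sqrt(31) / 961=-1370.28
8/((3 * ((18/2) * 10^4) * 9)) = 1/303750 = 0.00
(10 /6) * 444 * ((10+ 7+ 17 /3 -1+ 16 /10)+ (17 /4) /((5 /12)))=74296 /3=24765.33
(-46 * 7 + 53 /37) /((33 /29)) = -343969 /1221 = -281.71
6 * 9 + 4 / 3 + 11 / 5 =863 / 15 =57.53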